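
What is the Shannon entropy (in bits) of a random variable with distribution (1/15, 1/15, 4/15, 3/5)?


H = -sum(p_i * log2(p_i)). Terms: -(1/15)*log2(1/15) = 0.260459; -(1/15)*log2(1/15) = 0.260459; -(4/15)*log2(4/15) = 0.508504; -(3/5)*log2(3/5) = 0.442179. H = 0.260459 + 0.260459 + 0.508504 + 0.442179 = 1.4716

1.4716 bits


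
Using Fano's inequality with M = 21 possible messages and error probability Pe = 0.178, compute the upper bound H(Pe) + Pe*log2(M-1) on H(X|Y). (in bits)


H(Pe) = -Pe*log2(Pe) - (1-Pe)*log2(1-Pe) = -0.178*log2(0.178) - 0.822*log2(0.822) = 0.443229 + 0.232453 = 0.6757. Pe*log2(M-1) = 0.178*log2(20) = 0.769303. Bound = H(Pe) + Pe*log2(M-1) = 0.443229 + 0.232453 + 0.769303 = 1.445

1.445 bits


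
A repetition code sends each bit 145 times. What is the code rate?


Rate = k/n = 1/145

1/145


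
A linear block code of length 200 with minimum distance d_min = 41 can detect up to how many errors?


Detection capability = d_min - 1 = 41 - 1 = 40

40 errors


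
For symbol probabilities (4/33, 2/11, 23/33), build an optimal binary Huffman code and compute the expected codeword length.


Huffman construction (repeatedly merge the two least-probable nodes; each merge adds 1 bit to every symbol beneath it): 4/33 + 2/11 = 10/33; 10/33 + 23/33 = 1. Resulting codeword lengths (in the order the probabilities were given): (2, 2, 1). L_avg = sum(p_i * l_i) = 4/33*2 + 2/11*2 + 23/33*1 = 43/33 = 1.303

1.303 bits


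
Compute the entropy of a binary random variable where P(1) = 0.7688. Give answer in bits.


H = -p*log2(p) - (1-p)*log2(1-p). -0.7688*log2(0.7688) = 0.291621; -0.2312*log2(0.2312) = 0.488476. H = 0.291621 + 0.488476 = 0.7801

0.7801 bits


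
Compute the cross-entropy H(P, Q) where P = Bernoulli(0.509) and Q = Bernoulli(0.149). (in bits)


H(P,Q) = -p*log2(q) - (1-p)*log2(1-q). -0.509*log2(0.149) = 1.398027; -0.491*log2(0.851) = 0.114290. H(P,Q) = 1.398027 + 0.114290 = 1.5123

1.5123 bits


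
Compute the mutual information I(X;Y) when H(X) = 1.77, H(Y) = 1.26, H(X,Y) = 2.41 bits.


I(X;Y) = H(X) + H(Y) - H(X,Y) = 1.77 + 1.26 - 2.41 = 0.62

0.62 bits


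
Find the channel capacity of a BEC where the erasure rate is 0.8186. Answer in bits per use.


C = 1 - epsilon = 1 - 0.8186 = 0.1814

0.1814 bits


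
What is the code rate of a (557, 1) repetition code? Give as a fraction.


Rate = k/n = 1/557

1/557


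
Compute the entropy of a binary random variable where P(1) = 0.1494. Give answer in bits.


H = -p*log2(p) - (1-p)*log2(1-p). -0.1494*log2(0.1494) = 0.409767; -0.8506*log2(0.8506) = 0.198570. H = 0.409767 + 0.198570 = 0.6083

0.6083 bits


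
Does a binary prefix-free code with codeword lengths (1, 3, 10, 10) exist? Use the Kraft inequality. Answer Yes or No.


Kraft sum = sum(2^(-l_i)) = 0.627, need <= 1. Result: satisfied (a binary prefix-free code with these lengths exists)

Yes


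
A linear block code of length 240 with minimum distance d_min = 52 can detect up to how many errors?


Detection capability = d_min - 1 = 52 - 1 = 51

51 errors


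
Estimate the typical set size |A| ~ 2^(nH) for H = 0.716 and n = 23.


log2|A_typical| = nH = 23 * 0.716 = 16.468, so |A_typical| ~ 2^16.468 = 9.065e+04

9.065e+04


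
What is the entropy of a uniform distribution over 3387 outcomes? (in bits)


H = log2(n) = log2(3387) = 11.7258

11.7258 bits


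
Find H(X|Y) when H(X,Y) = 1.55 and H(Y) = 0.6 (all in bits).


H(X|Y) = H(X,Y) - H(Y) = 1.55 - 0.6 = 0.95

0.95 bits


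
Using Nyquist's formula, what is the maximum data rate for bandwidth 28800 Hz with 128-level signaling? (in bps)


Rate = 2 * B * log2(M) = 2 * 28800 * 7.0 = 403200.0

403200.0 bps


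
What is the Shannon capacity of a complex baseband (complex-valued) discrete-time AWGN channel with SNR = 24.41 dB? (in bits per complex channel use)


SNR_linear = 10^(24.41/10) = 276.0578; C = log2(1 + SNR_linear) = log2(1 + 276.0578) = 8.114

8.114 bits/channel use


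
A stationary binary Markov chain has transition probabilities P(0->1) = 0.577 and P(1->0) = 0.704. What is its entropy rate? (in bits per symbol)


Stationary distribution: pi_0 = p10/(p01+p10) = 0.5496, pi_1 = 0.4504. Entropy rate H' = pi_0*H(p01) + pi_1*H(p10) = 0.5496*0.9828 + 0.4504*0.8763 = 0.9349

0.9349 bits/symbol


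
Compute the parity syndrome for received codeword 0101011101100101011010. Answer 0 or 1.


Syndrome = XOR of all bits = 0 XOR 1 XOR 0 XOR 1 XOR 0 XOR 1 XOR 1 XOR 1 XOR 0 XOR 1 XOR 1 XOR 0 XOR 0 XOR 1 XOR 0 XOR 1 XOR 0 XOR 1 XOR 1 XOR 0 XOR 1 XOR 0 = 0

0


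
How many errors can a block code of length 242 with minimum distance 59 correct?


Correction capability = floor((d-1)/2) = floor((59-1)/2) = 29

29 errors


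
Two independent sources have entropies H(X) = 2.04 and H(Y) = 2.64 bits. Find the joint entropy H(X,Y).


For independent variables, H(X,Y) = H(X) + H(Y) = 2.04 + 2.64 = 4.68

4.68 bits


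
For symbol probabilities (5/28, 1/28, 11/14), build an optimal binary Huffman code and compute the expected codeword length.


Huffman construction (repeatedly merge the two least-probable nodes; each merge adds 1 bit to every symbol beneath it): 1/28 + 5/28 = 3/14; 3/14 + 11/14 = 1. Resulting codeword lengths (in the order the probabilities were given): (2, 2, 1). L_avg = sum(p_i * l_i) = 5/28*2 + 1/28*2 + 11/14*1 = 17/14 = 1.2143

1.2143 bits


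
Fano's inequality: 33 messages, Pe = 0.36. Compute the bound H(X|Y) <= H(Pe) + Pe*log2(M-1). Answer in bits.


H(Pe) = -Pe*log2(Pe) - (1-Pe)*log2(1-Pe) = -0.36*log2(0.36) - 0.64*log2(0.64) = 0.530615 + 0.412068 = 0.9427. Pe*log2(M-1) = 0.36*log2(32) = 1.800000. Bound = H(Pe) + Pe*log2(M-1) = 0.530615 + 0.412068 + 1.800000 = 2.7427

2.7427 bits


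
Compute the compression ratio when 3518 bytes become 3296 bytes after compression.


Ratio = original / compressed = 3518 / 3296 = 1.0674

1.0674


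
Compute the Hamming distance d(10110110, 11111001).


Count differing positions: . ^ . . ^ ^ ^ ^ = 5 differences

5


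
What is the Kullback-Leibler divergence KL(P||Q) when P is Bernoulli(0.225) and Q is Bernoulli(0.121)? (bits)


KL = p*log2(p/q) + (1-p)*log2((1-p)/(1-q)) = 0.225*log2(0.225/0.121) + 0.775*log2(0.775/0.879) = 0.0606

0.0606 bits


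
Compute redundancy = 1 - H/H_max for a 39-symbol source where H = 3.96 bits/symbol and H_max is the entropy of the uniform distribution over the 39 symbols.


H_max = log2(K) = log2(39) = 5.2854 bits/symbol. Redundancy = 1 - H/H_max = 1 - 3.96/5.2854 = 1 - 0.7492 = 0.2508

0.2508


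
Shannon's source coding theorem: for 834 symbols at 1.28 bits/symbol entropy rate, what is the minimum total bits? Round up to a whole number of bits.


Minimum bits >= n * H = 834 * 1.28 = 1067.52, rounded up to a whole number of bits = 1068

1068 bits


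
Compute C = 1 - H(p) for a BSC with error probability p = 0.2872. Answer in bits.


H(p) = -p*log2(p) - (1-p)*log2(1-p) = -0.2872*log2(0.2872) - 0.7128*log2(0.7128) = 0.516923 + 0.348153 = 0.8651. C = 1 - H(p) = 1 - 0.8651 = 0.1349

0.1349 bits


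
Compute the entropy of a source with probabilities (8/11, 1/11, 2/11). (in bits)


H = -sum(p_i * log2(p_i)). Terms: -(8/11)*log2(8/11) = 0.334132; -(1/11)*log2(1/11) = 0.314494; -(2/11)*log2(2/11) = 0.447169. H = 0.334132 + 0.314494 + 0.447169 = 1.0958

1.0958 bits


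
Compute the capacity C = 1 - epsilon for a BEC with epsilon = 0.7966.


C = 1 - epsilon = 1 - 0.7966 = 0.2034

0.2034 bits


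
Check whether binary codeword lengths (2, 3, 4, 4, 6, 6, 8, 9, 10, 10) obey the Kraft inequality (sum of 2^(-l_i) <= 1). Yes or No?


Kraft sum = sum(2^(-l_i)) = 0.5391, need <= 1. Result: satisfied (a binary prefix-free code with these lengths exists)

Yes


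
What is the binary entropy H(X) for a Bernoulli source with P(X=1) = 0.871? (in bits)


H = -p*log2(p) - (1-p)*log2(1-p). -0.871*log2(0.871) = 0.173551; -0.129*log2(0.129) = 0.381138. H = 0.173551 + 0.381138 = 0.5547

0.5547 bits


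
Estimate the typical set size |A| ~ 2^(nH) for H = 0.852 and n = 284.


log2|A_typical| = nH = 284 * 0.852 = 241.968, so |A_typical| ~ 2^241.968 = 6.912e+72

6.912e+72


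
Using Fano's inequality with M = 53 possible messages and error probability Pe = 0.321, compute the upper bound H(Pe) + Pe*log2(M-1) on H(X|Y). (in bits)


H(Pe) = -Pe*log2(Pe) - (1-Pe)*log2(1-Pe) = -0.321*log2(0.321) - 0.679*log2(0.679) = 0.526233 + 0.379233 = 0.9055. Pe*log2(M-1) = 0.321*log2(52) = 1.829841. Bound = H(Pe) + Pe*log2(M-1) = 0.526233 + 0.379233 + 1.829841 = 2.7353

2.7353 bits


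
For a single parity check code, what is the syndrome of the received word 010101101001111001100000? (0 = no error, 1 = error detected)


Syndrome = XOR of all bits = 0 XOR 1 XOR 0 XOR 1 XOR 0 XOR 1 XOR 1 XOR 0 XOR 1 XOR 0 XOR 0 XOR 1 XOR 1 XOR 1 XOR 1 XOR 0 XOR 0 XOR 1 XOR 1 XOR 0 XOR 0 XOR 0 XOR 0 XOR 0 = 1

1


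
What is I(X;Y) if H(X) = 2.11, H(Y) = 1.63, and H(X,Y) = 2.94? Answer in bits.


I(X;Y) = H(X) + H(Y) - H(X,Y) = 2.11 + 1.63 - 2.94 = 0.8

0.8 bits


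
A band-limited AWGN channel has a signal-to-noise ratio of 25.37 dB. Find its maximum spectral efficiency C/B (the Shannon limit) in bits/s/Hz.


SNR_linear = 10^(25.37/10) = 344.3499; C/B = log2(1 + SNR_linear) = log2(1 + 344.3499) = 8.4319

8.4319 bits/s/Hz


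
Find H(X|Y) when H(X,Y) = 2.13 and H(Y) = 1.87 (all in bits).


H(X|Y) = H(X,Y) - H(Y) = 2.13 - 1.87 = 0.26

0.26 bits


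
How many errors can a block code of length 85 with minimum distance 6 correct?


Correction capability = floor((d-1)/2) = floor((6-1)/2) = 2

2 errors


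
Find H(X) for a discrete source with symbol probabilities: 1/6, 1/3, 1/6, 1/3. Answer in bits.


H = -sum(p_i * log2(p_i)). Terms: -(1/6)*log2(1/6) = 0.430827; -(1/3)*log2(1/3) = 0.528321; -(1/6)*log2(1/6) = 0.430827; -(1/3)*log2(1/3) = 0.528321. H = 0.430827 + 0.528321 + 0.430827 + 0.528321 = 1.9183

1.9183 bits


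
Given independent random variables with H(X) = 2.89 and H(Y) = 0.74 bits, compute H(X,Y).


For independent variables, H(X,Y) = H(X) + H(Y) = 2.89 + 0.74 = 3.63

3.63 bits


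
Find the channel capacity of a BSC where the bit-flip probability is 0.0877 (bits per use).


H(p) = -p*log2(p) - (1-p)*log2(1-p) = -0.0877*log2(0.0877) - 0.9123*log2(0.9123) = 0.307939 + 0.120807 = 0.4287. C = 1 - H(p) = 1 - 0.4287 = 0.5713

0.5713 bits


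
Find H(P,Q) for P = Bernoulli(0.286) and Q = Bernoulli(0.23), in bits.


H(P,Q) = -p*log2(q) - (1-p)*log2(1-q). -0.286*log2(0.23) = 0.606404; -0.714*log2(0.77) = 0.269228. H(P,Q) = 0.606404 + 0.269228 = 0.8756

0.8756 bits


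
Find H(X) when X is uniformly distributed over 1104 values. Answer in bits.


H = log2(n) = log2(1104) = 10.1085

10.1085 bits


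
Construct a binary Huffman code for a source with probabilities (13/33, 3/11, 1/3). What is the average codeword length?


Huffman construction (repeatedly merge the two least-probable nodes; each merge adds 1 bit to every symbol beneath it): 3/11 + 1/3 = 20/33; 13/33 + 20/33 = 1. Resulting codeword lengths (in the order the probabilities were given): (1, 2, 2). L_avg = sum(p_i * l_i) = 13/33*1 + 3/11*2 + 1/3*2 = 53/33 = 1.6061

1.6061 bits


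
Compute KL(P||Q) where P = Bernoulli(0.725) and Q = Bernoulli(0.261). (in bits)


KL = p*log2(p/q) + (1-p)*log2((1-p)/(1-q)) = 0.725*log2(0.725/0.261) + 0.275*log2(0.275/0.739) = 0.6764

0.6764 bits


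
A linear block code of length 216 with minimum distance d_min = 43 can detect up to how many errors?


Detection capability = d_min - 1 = 43 - 1 = 42

42 errors


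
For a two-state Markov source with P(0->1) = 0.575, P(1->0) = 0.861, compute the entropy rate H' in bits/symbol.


Stationary distribution: pi_0 = p10/(p01+p10) = 0.5996, pi_1 = 0.4004. Entropy rate H' = pi_0*H(p01) + pi_1*H(p10) = 0.5996*0.9837 + 0.4004*0.5816 = 0.8227

0.8227 bits/symbol


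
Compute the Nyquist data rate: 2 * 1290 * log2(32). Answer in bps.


Rate = 2 * B * log2(M) = 2 * 1290 * 5.0 = 12900.0

12900.0 bps


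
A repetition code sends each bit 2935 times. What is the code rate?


Rate = k/n = 1/2935

1/2935


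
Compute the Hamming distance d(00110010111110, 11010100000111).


Count differing positions: ^ ^ ^ . . ^ ^ . ^ ^ ^ . . ^ = 9 differences

9


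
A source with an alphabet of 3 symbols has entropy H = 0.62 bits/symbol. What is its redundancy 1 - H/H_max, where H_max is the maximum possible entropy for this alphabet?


H_max = log2(K) = log2(3) = 1.585 bits/symbol. Redundancy = 1 - H/H_max = 1 - 0.62/1.585 = 1 - 0.3912 = 0.6088

0.6088


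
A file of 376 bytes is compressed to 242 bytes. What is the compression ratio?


Ratio = original / compressed = 376 / 242 = 1.5537

1.5537


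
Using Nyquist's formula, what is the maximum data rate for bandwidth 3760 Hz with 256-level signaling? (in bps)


Rate = 2 * B * log2(M) = 2 * 3760 * 8.0 = 60160.0

60160.0 bps


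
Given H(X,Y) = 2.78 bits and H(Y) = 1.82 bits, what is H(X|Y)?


H(X|Y) = H(X,Y) - H(Y) = 2.78 - 1.82 = 0.96

0.96 bits


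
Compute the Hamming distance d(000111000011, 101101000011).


Count differing positions: ^ . ^ . ^ . . . . . . . = 3 differences

3


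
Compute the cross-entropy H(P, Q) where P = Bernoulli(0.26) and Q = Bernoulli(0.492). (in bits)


H(P,Q) = -p*log2(q) - (1-p)*log2(1-q). -0.26*log2(0.492) = 0.266050; -0.74*log2(0.508) = 0.723054. H(P,Q) = 0.266050 + 0.723054 = 0.9891

0.9891 bits


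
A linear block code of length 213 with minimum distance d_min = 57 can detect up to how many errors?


Detection capability = d_min - 1 = 57 - 1 = 56

56 errors


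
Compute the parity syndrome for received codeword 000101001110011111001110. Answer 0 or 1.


Syndrome = XOR of all bits = 0 XOR 0 XOR 0 XOR 1 XOR 0 XOR 1 XOR 0 XOR 0 XOR 1 XOR 1 XOR 1 XOR 0 XOR 0 XOR 1 XOR 1 XOR 1 XOR 1 XOR 1 XOR 0 XOR 0 XOR 1 XOR 1 XOR 1 XOR 0 = 1

1


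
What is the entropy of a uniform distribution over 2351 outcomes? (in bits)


H = log2(n) = log2(2351) = 11.1991

11.1991 bits


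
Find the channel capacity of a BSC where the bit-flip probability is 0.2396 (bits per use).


H(p) = -p*log2(p) - (1-p)*log2(1-p) = -0.2396*log2(0.2396) - 0.7604*log2(0.7604) = 0.493888 + 0.300487 = 0.7944. C = 1 - H(p) = 1 - 0.7944 = 0.2056

0.2056 bits


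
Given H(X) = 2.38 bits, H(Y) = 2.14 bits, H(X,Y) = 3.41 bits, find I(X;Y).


I(X;Y) = H(X) + H(Y) - H(X,Y) = 2.38 + 2.14 - 3.41 = 1.11

1.11 bits


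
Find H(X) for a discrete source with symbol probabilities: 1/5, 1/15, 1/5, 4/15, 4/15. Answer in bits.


H = -sum(p_i * log2(p_i)). Terms: -(1/5)*log2(1/5) = 0.464386; -(1/15)*log2(1/15) = 0.260459; -(1/5)*log2(1/5) = 0.464386; -(4/15)*log2(4/15) = 0.508504; -(4/15)*log2(4/15) = 0.508504. H = 0.464386 + 0.260459 + 0.464386 + 0.508504 + 0.508504 = 2.2062

2.2062 bits


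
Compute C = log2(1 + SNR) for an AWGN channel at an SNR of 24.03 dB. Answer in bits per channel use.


SNR_linear = 10^(24.03/10) = 252.9298; C = log2(1 + SNR_linear) = log2(1 + 252.9298) = 7.9883

7.9883 bits/channel use


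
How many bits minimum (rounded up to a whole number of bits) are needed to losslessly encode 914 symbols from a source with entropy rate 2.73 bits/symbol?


Minimum bits >= n * H = 914 * 2.73 = 2495.22, rounded up to a whole number of bits = 2496

2496 bits


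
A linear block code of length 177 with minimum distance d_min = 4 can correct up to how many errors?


Correction capability = floor((d-1)/2) = floor((4-1)/2) = 1

1 errors


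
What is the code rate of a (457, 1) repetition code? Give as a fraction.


Rate = k/n = 1/457

1/457


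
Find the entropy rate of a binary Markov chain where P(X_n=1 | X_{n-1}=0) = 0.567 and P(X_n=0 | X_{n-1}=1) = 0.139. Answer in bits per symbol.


Stationary distribution: pi_0 = p10/(p01+p10) = 0.1969, pi_1 = 0.8031. Entropy rate H' = pi_0*H(p01) + pi_1*H(p10) = 0.1969*0.987 + 0.8031*0.5816 = 0.6614

0.6614 bits/symbol


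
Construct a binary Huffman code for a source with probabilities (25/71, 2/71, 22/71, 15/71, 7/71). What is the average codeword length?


Huffman construction (repeatedly merge the two least-probable nodes; each merge adds 1 bit to every symbol beneath it): 2/71 + 7/71 = 9/71; 9/71 + 15/71 = 24/71; 22/71 + 24/71 = 46/71; 25/71 + 46/71 = 1. Resulting codeword lengths (in the order the probabilities were given): (1, 4, 2, 3, 4). L_avg = sum(p_i * l_i) = 25/71*1 + 2/71*4 + 22/71*2 + 15/71*3 + 7/71*4 = 150/71 = 2.1127

2.1127 bits


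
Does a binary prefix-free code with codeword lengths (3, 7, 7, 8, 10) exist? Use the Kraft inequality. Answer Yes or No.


Kraft sum = sum(2^(-l_i)) = 0.1455, need <= 1. Result: satisfied (a binary prefix-free code with these lengths exists)

Yes


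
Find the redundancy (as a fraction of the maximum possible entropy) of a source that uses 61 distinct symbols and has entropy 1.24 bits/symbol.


H_max = log2(K) = log2(61) = 5.9307 bits/symbol. Redundancy = 1 - H/H_max = 1 - 1.24/5.9307 = 1 - 0.2091 = 0.7909

0.7909


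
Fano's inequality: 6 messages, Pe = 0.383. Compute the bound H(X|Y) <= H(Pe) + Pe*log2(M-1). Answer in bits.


H(Pe) = -Pe*log2(Pe) - (1-Pe)*log2(1-Pe) = -0.383*log2(0.383) - 0.617*log2(0.617) = 0.530296 + 0.429838 = 0.9601. Pe*log2(M-1) = 0.383*log2(5) = 0.889298. Bound = H(Pe) + Pe*log2(M-1) = 0.530296 + 0.429838 + 0.889298 = 1.8494

1.8494 bits


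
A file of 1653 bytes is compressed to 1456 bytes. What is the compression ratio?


Ratio = original / compressed = 1653 / 1456 = 1.1353

1.1353


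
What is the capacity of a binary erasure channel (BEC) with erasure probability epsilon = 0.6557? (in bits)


C = 1 - epsilon = 1 - 0.6557 = 0.3443

0.3443 bits


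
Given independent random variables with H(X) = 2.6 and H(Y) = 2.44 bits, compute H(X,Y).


For independent variables, H(X,Y) = H(X) + H(Y) = 2.6 + 2.44 = 5.04

5.04 bits


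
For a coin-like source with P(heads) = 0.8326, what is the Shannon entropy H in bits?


H = -p*log2(p) - (1-p)*log2(1-p). -0.8326*log2(0.8326) = 0.220060; -0.1674*log2(0.1674) = 0.431662. H = 0.220060 + 0.431662 = 0.6517

0.6517 bits


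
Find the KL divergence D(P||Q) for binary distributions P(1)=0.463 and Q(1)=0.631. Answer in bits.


KL = p*log2(p/q) + (1-p)*log2((1-p)/(1-q)) = 0.463*log2(0.463/0.631) + 0.537*log2(0.537/0.369) = 0.0839

0.0839 bits


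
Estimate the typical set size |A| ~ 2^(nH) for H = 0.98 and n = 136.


log2|A_typical| = nH = 136 * 0.98 = 133.28, so |A_typical| ~ 2^133.28 = 1.322e+40

1.322e+40


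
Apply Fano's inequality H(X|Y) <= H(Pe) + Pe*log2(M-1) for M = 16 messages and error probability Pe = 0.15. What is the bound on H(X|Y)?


H(Pe) = -Pe*log2(Pe) - (1-Pe)*log2(1-Pe) = -0.15*log2(0.15) - 0.85*log2(0.85) = 0.410545 + 0.199295 = 0.6098. Pe*log2(M-1) = 0.15*log2(15) = 0.586034. Bound = H(Pe) + Pe*log2(M-1) = 0.410545 + 0.199295 + 0.586034 = 1.1959

1.1959 bits


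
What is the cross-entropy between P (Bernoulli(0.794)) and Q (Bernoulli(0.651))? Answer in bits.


H(P,Q) = -p*log2(q) - (1-p)*log2(1-q). -0.794*log2(0.651) = 0.491701; -0.206*log2(0.349) = 0.312852. H(P,Q) = 0.491701 + 0.312852 = 0.8046

0.8046 bits


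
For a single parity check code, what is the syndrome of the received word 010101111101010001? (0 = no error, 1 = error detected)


Syndrome = XOR of all bits = 0 XOR 1 XOR 0 XOR 1 XOR 0 XOR 1 XOR 1 XOR 1 XOR 1 XOR 1 XOR 0 XOR 1 XOR 0 XOR 1 XOR 0 XOR 0 XOR 0 XOR 1 = 0

0


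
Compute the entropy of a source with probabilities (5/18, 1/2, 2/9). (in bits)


H = -sum(p_i * log2(p_i)). Terms: -(5/18)*log2(5/18) = 0.513332; -(1/2)*log2(1/2) = 0.500000; -(2/9)*log2(2/9) = 0.482206. H = 0.513332 + 0.500000 + 0.482206 = 1.4955

1.4955 bits


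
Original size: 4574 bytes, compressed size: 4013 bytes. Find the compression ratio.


Ratio = original / compressed = 4574 / 4013 = 1.1398

1.1398


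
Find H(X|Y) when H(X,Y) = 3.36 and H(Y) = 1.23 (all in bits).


H(X|Y) = H(X,Y) - H(Y) = 3.36 - 1.23 = 2.13

2.13 bits


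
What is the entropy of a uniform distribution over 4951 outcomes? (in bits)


H = log2(n) = log2(4951) = 12.2735

12.2735 bits


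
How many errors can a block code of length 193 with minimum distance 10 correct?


Correction capability = floor((d-1)/2) = floor((10-1)/2) = 4

4 errors


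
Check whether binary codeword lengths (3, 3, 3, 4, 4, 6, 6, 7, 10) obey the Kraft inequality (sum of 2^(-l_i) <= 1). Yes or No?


Kraft sum = sum(2^(-l_i)) = 0.54, need <= 1. Result: satisfied (a binary prefix-free code with these lengths exists)

Yes


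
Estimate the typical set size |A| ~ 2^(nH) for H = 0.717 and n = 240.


log2|A_typical| = nH = 240 * 0.717 = 172.08, so |A_typical| ~ 2^172.08 = 6.328e+51

6.328e+51


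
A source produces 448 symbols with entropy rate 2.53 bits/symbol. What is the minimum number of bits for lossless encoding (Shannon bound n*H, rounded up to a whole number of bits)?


Minimum bits >= n * H = 448 * 2.53 = 1133.44, rounded up to a whole number of bits = 1134

1134 bits


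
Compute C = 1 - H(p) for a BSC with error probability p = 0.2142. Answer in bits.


H(p) = -p*log2(p) - (1-p)*log2(1-p) = -0.2142*log2(0.2142) - 0.7858*log2(0.7858) = 0.476160 + 0.273274 = 0.7494. C = 1 - H(p) = 1 - 0.7494 = 0.2506

0.2506 bits


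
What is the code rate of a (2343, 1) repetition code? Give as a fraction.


Rate = k/n = 1/2343

1/2343


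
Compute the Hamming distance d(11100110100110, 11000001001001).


Count differing positions: . . ^ . . ^ ^ ^ ^ . ^ ^ ^ ^ = 9 differences

9


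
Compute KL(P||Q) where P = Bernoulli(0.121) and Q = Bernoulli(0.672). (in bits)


KL = p*log2(p/q) + (1-p)*log2((1-p)/(1-q)) = 0.121*log2(0.121/0.672) + 0.879*log2(0.879/0.328) = 0.9508

0.9508 bits


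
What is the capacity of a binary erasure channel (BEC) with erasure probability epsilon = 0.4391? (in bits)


C = 1 - epsilon = 1 - 0.4391 = 0.5609

0.5609 bits


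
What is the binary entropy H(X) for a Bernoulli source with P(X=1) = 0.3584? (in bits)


H = -p*log2(p) - (1-p)*log2(1-p). -0.3584*log2(0.3584) = 0.530560; -0.6416*log2(0.6416) = 0.410787. H = 0.530560 + 0.410787 = 0.9413

0.9413 bits


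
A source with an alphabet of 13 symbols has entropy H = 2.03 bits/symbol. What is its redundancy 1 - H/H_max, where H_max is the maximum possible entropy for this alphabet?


H_max = log2(K) = log2(13) = 3.7004 bits/symbol. Redundancy = 1 - H/H_max = 1 - 2.03/3.7004 = 1 - 0.5486 = 0.4514

0.4514


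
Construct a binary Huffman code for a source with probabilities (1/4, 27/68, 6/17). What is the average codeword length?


Huffman construction (repeatedly merge the two least-probable nodes; each merge adds 1 bit to every symbol beneath it): 1/4 + 6/17 = 41/68; 27/68 + 41/68 = 1. Resulting codeword lengths (in the order the probabilities were given): (2, 1, 2). L_avg = sum(p_i * l_i) = 1/4*2 + 27/68*1 + 6/17*2 = 109/68 = 1.6029

1.6029 bits


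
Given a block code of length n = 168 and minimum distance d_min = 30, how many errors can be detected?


Detection capability = d_min - 1 = 30 - 1 = 29

29 errors


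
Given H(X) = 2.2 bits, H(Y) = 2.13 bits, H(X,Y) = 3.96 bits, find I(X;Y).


I(X;Y) = H(X) + H(Y) - H(X,Y) = 2.2 + 2.13 - 3.96 = 0.37

0.37 bits


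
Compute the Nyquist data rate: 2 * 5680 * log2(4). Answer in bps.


Rate = 2 * B * log2(M) = 2 * 5680 * 2.0 = 22720.0

22720.0 bps


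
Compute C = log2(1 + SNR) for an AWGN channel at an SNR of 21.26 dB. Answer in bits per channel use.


SNR_linear = 10^(21.26/10) = 133.6596; C = log2(1 + SNR_linear) = log2(1 + 133.6596) = 7.0732

7.0732 bits/channel use


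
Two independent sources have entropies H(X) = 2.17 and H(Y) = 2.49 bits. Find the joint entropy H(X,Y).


For independent variables, H(X,Y) = H(X) + H(Y) = 2.17 + 2.49 = 4.66

4.66 bits


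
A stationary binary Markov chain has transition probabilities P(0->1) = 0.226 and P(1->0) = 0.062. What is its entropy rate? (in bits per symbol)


Stationary distribution: pi_0 = p10/(p01+p10) = 0.2153, pi_1 = 0.7847. Entropy rate H' = pi_0*H(p01) + pi_1*H(p10) = 0.2153*0.771 + 0.7847*0.3353 = 0.4291

0.4291 bits/symbol


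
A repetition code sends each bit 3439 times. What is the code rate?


Rate = k/n = 1/3439

1/3439


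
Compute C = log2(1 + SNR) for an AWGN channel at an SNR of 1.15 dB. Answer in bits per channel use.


SNR_linear = 10^(1.15/10) = 1.3032; C = log2(1 + SNR_linear) = log2(1 + 1.3032) = 1.2036

1.2036 bits/channel use


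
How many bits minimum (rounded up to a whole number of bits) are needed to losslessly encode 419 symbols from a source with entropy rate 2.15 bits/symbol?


Minimum bits >= n * H = 419 * 2.15 = 900.85, rounded up to a whole number of bits = 901

901 bits


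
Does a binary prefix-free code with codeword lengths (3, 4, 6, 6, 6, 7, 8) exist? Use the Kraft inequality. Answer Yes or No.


Kraft sum = sum(2^(-l_i)) = 0.2461, need <= 1. Result: satisfied (a binary prefix-free code with these lengths exists)

Yes


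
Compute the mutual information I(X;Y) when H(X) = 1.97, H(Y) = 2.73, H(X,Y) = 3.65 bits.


I(X;Y) = H(X) + H(Y) - H(X,Y) = 1.97 + 2.73 - 3.65 = 1.05

1.05 bits


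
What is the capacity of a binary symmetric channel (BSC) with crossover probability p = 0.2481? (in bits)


H(p) = -p*log2(p) - (1-p)*log2(1-p) = -0.2481*log2(0.2481) - 0.7519*log2(0.7519) = 0.498931 + 0.309322 = 0.8083. C = 1 - H(p) = 1 - 0.8083 = 0.1917

0.1917 bits


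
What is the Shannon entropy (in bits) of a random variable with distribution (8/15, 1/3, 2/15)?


H = -sum(p_i * log2(p_i)). Terms: -(8/15)*log2(8/15) = 0.483675; -(1/3)*log2(1/3) = 0.528321; -(2/15)*log2(2/15) = 0.387585. H = 0.483675 + 0.528321 + 0.387585 = 1.3996

1.3996 bits


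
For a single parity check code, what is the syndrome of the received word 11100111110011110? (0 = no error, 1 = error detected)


Syndrome = XOR of all bits = 1 XOR 1 XOR 1 XOR 0 XOR 0 XOR 1 XOR 1 XOR 1 XOR 1 XOR 1 XOR 0 XOR 0 XOR 1 XOR 1 XOR 1 XOR 1 XOR 0 = 0

0


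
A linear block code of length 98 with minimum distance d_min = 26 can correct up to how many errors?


Correction capability = floor((d-1)/2) = floor((26-1)/2) = 12

12 errors


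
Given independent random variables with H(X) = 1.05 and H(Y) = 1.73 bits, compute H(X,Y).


For independent variables, H(X,Y) = H(X) + H(Y) = 1.05 + 1.73 = 2.78

2.78 bits


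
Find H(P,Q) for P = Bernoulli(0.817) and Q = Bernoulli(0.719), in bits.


H(P,Q) = -p*log2(q) - (1-p)*log2(1-q). -0.817*log2(0.719) = 0.388840; -0.183*log2(0.281) = 0.335139. H(P,Q) = 0.388840 + 0.335139 = 0.724

0.724 bits


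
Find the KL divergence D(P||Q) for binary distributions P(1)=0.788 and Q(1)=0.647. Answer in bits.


KL = p*log2(p/q) + (1-p)*log2((1-p)/(1-q)) = 0.788*log2(0.788/0.647) + 0.212*log2(0.212/0.353) = 0.0682

0.0682 bits


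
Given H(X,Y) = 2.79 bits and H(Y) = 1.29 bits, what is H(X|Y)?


H(X|Y) = H(X,Y) - H(Y) = 2.79 - 1.29 = 1.5

1.5 bits


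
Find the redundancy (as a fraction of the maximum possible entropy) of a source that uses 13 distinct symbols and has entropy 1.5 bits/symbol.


H_max = log2(K) = log2(13) = 3.7004 bits/symbol. Redundancy = 1 - H/H_max = 1 - 1.5/3.7004 = 1 - 0.4054 = 0.5946

0.5946


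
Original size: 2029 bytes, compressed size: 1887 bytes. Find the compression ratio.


Ratio = original / compressed = 2029 / 1887 = 1.0753

1.0753


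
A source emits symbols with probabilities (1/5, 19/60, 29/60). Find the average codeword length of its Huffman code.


Huffman construction (repeatedly merge the two least-probable nodes; each merge adds 1 bit to every symbol beneath it): 1/5 + 19/60 = 31/60; 29/60 + 31/60 = 1. Resulting codeword lengths (in the order the probabilities were given): (2, 2, 1). L_avg = sum(p_i * l_i) = 1/5*2 + 19/60*2 + 29/60*1 = 91/60 = 1.5167

1.5167 bits


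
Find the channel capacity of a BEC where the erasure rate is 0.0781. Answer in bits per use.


C = 1 - epsilon = 1 - 0.0781 = 0.9219

0.9219 bits


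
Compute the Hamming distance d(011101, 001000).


Count differing positions: . ^ . ^ . ^ = 3 differences

3


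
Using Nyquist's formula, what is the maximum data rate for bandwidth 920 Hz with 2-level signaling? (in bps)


Rate = 2 * B * log2(M) = 2 * 920 * 1.0 = 1840.0

1840.0 bps


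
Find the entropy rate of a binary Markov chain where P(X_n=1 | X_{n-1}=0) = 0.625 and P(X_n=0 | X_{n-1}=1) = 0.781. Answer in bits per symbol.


Stationary distribution: pi_0 = p10/(p01+p10) = 0.5555, pi_1 = 0.4445. Entropy rate H' = pi_0*H(p01) + pi_1*H(p10) = 0.5555*0.9544 + 0.4445*0.7583 = 0.8673

0.8673 bits/symbol


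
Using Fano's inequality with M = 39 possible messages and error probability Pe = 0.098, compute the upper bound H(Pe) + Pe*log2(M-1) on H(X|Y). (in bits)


H(Pe) = -Pe*log2(Pe) - (1-Pe)*log2(1-Pe) = -0.098*log2(0.098) - 0.902*log2(0.902) = 0.328405 + 0.134218 = 0.4626. Pe*log2(M-1) = 0.098*log2(38) = 0.514297. Bound = H(Pe) + Pe*log2(M-1) = 0.328405 + 0.134218 + 0.514297 = 0.9769

0.9769 bits


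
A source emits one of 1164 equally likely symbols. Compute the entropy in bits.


H = log2(n) = log2(1164) = 10.1849

10.1849 bits


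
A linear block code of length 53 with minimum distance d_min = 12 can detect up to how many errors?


Detection capability = d_min - 1 = 12 - 1 = 11

11 errors


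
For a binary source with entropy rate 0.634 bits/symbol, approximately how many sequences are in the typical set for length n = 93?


log2|A_typical| = nH = 93 * 0.634 = 58.962, so |A_typical| ~ 2^58.962 = 5.615e+17

5.615e+17


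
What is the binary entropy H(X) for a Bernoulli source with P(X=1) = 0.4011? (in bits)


H = -p*log2(p) - (1-p)*log2(1-p). -0.4011*log2(0.4011) = 0.528636; -0.5989*log2(0.5989) = 0.442954. H = 0.528636 + 0.442954 = 0.9716

0.9716 bits


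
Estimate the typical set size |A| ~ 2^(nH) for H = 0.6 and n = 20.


log2|A_typical| = nH = 20 * 0.6 = 12.0, so |A_typical| ~ 2^12.0 = 4.096e+03

4.096e+03


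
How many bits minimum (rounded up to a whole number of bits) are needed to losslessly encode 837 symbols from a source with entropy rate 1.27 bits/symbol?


Minimum bits >= n * H = 837 * 1.27 = 1062.99, rounded up to a whole number of bits = 1063

1063 bits


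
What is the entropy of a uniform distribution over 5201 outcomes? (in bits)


H = log2(n) = log2(5201) = 12.3446

12.3446 bits


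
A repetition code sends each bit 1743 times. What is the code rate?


Rate = k/n = 1/1743

1/1743


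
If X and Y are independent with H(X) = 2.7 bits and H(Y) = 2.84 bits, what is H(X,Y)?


For independent variables, H(X,Y) = H(X) + H(Y) = 2.7 + 2.84 = 5.54

5.54 bits


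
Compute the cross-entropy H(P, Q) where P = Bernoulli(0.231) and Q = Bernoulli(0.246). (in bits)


H(P,Q) = -p*log2(q) - (1-p)*log2(1-q). -0.231*log2(0.246) = 0.467375; -0.769*log2(0.754) = 0.313263. H(P,Q) = 0.467375 + 0.313263 = 0.7806

0.7806 bits


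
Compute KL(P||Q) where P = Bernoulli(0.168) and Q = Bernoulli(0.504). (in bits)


KL = p*log2(p/q) + (1-p)*log2((1-p)/(1-q)) = 0.168*log2(0.168/0.504) + 0.832*log2(0.832/0.496) = 0.3546

0.3546 bits


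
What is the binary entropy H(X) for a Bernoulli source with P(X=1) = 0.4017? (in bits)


H = -p*log2(p) - (1-p)*log2(1-p). -0.4017*log2(0.4017) = 0.528561; -0.5983*log2(0.5983) = 0.443376. H = 0.528561 + 0.443376 = 0.9719

0.9719 bits


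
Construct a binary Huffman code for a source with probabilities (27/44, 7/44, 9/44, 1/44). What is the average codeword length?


Huffman construction (repeatedly merge the two least-probable nodes; each merge adds 1 bit to every symbol beneath it): 1/44 + 7/44 = 2/11; 2/11 + 9/44 = 17/44; 17/44 + 27/44 = 1. Resulting codeword lengths (in the order the probabilities were given): (1, 3, 2, 3). L_avg = sum(p_i * l_i) = 27/44*1 + 7/44*3 + 9/44*2 + 1/44*3 = 69/44 = 1.5682

1.5682 bits


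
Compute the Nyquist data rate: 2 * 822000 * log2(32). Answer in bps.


Rate = 2 * B * log2(M) = 2 * 822000 * 5.0 = 8220000.0

8220000.0 bps


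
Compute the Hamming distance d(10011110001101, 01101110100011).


Count differing positions: ^ ^ ^ ^ . . . . ^ . ^ ^ ^ . = 8 differences

8


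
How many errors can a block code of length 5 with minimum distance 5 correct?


Correction capability = floor((d-1)/2) = floor((5-1)/2) = 2

2 errors


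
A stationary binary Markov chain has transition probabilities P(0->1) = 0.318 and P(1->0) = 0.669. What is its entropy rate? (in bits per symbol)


Stationary distribution: pi_0 = p10/(p01+p10) = 0.6778, pi_1 = 0.3222. Entropy rate H' = pi_0*H(p01) + pi_1*H(p10) = 0.6778*0.9022 + 0.3222*0.9159 = 0.9066

0.9066 bits/symbol


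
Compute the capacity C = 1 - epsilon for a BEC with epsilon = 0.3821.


C = 1 - epsilon = 1 - 0.3821 = 0.6179

0.6179 bits


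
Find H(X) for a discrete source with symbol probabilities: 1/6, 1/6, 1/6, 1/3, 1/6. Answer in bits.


H = -sum(p_i * log2(p_i)). Terms: -(1/6)*log2(1/6) = 0.430827; -(1/6)*log2(1/6) = 0.430827; -(1/6)*log2(1/6) = 0.430827; -(1/3)*log2(1/3) = 0.528321; -(1/6)*log2(1/6) = 0.430827. H = 0.430827 + 0.430827 + 0.430827 + 0.528321 + 0.430827 = 2.2516

2.2516 bits


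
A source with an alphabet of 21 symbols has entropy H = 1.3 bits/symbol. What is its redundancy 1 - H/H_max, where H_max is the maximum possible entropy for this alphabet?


H_max = log2(K) = log2(21) = 4.3923 bits/symbol. Redundancy = 1 - H/H_max = 1 - 1.3/4.3923 = 1 - 0.296 = 0.704

0.704


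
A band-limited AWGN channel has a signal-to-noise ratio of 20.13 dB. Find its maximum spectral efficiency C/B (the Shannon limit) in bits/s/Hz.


SNR_linear = 10^(20.13/10) = 103.0386; C/B = log2(1 + SNR_linear) = log2(1 + 103.0386) = 6.701

6.701 bits/s/Hz


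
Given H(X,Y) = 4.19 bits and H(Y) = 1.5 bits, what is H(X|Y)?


H(X|Y) = H(X,Y) - H(Y) = 4.19 - 1.5 = 2.69

2.69 bits


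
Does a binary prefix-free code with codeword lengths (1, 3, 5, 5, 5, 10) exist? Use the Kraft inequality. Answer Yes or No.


Kraft sum = sum(2^(-l_i)) = 0.7197, need <= 1. Result: satisfied (a binary prefix-free code with these lengths exists)

Yes


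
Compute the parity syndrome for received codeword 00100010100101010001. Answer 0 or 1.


Syndrome = XOR of all bits = 0 XOR 0 XOR 1 XOR 0 XOR 0 XOR 0 XOR 1 XOR 0 XOR 1 XOR 0 XOR 0 XOR 1 XOR 0 XOR 1 XOR 0 XOR 1 XOR 0 XOR 0 XOR 0 XOR 1 = 1

1


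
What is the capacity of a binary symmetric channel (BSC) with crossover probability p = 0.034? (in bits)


H(p) = -p*log2(p) - (1-p)*log2(1-p) = -0.034*log2(0.034) - 0.966*log2(0.966) = 0.165863 + 0.048208 = 0.2141. C = 1 - H(p) = 1 - 0.2141 = 0.7859

0.7859 bits


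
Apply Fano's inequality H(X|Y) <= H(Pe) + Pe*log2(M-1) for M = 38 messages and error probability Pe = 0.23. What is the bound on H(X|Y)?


H(Pe) = -Pe*log2(Pe) - (1-Pe)*log2(1-Pe) = -0.23*log2(0.23) - 0.77*log2(0.77) = 0.487668 + 0.290344 = 0.778. Pe*log2(M-1) = 0.23*log2(37) = 1.198174. Bound = H(Pe) + Pe*log2(M-1) = 0.487668 + 0.290344 + 1.198174 = 1.9762

1.9762 bits


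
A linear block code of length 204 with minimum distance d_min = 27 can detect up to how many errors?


Detection capability = d_min - 1 = 27 - 1 = 26

26 errors


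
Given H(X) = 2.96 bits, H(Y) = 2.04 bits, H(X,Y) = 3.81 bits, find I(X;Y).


I(X;Y) = H(X) + H(Y) - H(X,Y) = 2.96 + 2.04 - 3.81 = 1.19

1.19 bits


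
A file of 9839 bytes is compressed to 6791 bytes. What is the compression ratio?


Ratio = original / compressed = 9839 / 6791 = 1.4488

1.4488


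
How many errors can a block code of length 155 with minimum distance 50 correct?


Correction capability = floor((d-1)/2) = floor((50-1)/2) = 24

24 errors


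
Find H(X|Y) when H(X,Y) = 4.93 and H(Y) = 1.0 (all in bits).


H(X|Y) = H(X,Y) - H(Y) = 4.93 - 1.0 = 3.93

3.93 bits


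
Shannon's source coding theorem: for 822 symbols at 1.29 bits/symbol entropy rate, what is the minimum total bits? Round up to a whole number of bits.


Minimum bits >= n * H = 822 * 1.29 = 1060.38, rounded up to a whole number of bits = 1061

1061 bits


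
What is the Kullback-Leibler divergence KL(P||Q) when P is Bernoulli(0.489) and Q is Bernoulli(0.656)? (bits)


KL = p*log2(p/q) + (1-p)*log2((1-p)/(1-q)) = 0.489*log2(0.489/0.656) + 0.511*log2(0.511/0.344) = 0.0845

0.0845 bits


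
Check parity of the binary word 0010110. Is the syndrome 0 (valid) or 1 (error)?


Syndrome = XOR of all bits = 0 XOR 0 XOR 1 XOR 0 XOR 1 XOR 1 XOR 0 = 1

1


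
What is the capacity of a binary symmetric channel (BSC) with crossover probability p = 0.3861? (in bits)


H(p) = -p*log2(p) - (1-p)*log2(1-p) = -0.3861*log2(0.3861) - 0.6139*log2(0.6139) = 0.530097 + 0.432139 = 0.9622. C = 1 - H(p) = 1 - 0.9622 = 0.0378

0.0378 bits


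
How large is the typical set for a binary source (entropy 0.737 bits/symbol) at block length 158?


log2|A_typical| = nH = 158 * 0.737 = 116.446, so |A_typical| ~ 2^116.446 = 1.132e+35

1.132e+35


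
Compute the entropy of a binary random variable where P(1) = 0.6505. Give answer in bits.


H = -p*log2(p) - (1-p)*log2(1-p). -0.6505*log2(0.6505) = 0.403557; -0.3495*log2(0.3495) = 0.530064. H = 0.403557 + 0.530064 = 0.9336

0.9336 bits


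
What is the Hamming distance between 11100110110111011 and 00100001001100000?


Count differing positions: ^ ^ . . . ^ ^ ^ ^ ^ ^ . ^ ^ . ^ ^ = 12 differences

12


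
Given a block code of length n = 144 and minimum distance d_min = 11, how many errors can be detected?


Detection capability = d_min - 1 = 11 - 1 = 10

10 errors


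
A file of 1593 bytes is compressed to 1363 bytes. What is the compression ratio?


Ratio = original / compressed = 1593 / 1363 = 1.1687

1.1687


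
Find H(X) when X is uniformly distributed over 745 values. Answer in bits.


H = log2(n) = log2(745) = 9.5411

9.5411 bits


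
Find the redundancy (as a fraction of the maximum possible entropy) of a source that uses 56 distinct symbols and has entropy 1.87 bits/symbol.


H_max = log2(K) = log2(56) = 5.8074 bits/symbol. Redundancy = 1 - H/H_max = 1 - 1.87/5.8074 = 1 - 0.322 = 0.678

0.678


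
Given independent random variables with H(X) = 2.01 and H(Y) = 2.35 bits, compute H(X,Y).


For independent variables, H(X,Y) = H(X) + H(Y) = 2.01 + 2.35 = 4.36

4.36 bits


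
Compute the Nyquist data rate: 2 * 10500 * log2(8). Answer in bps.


Rate = 2 * B * log2(M) = 2 * 10500 * 3.0 = 63000.0

63000.0 bps


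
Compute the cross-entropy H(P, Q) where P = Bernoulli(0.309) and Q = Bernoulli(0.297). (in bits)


H(P,Q) = -p*log2(q) - (1-p)*log2(1-q). -0.309*log2(0.297) = 0.541203; -0.691*log2(0.703) = 0.351307. H(P,Q) = 0.541203 + 0.351307 = 0.8925

0.8925 bits


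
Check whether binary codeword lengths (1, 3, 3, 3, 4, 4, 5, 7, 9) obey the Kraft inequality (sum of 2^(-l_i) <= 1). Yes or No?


Kraft sum = sum(2^(-l_i)) = 1.041, need <= 1. Result: violated (a binary prefix-free code with these lengths cannot exist)

No


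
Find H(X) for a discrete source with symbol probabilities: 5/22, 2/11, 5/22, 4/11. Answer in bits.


H = -sum(p_i * log2(p_i)). Terms: -(5/22)*log2(5/22) = 0.485796; -(2/11)*log2(2/11) = 0.447169; -(5/22)*log2(5/22) = 0.485796; -(4/11)*log2(4/11) = 0.530702. H = 0.485796 + 0.447169 + 0.485796 + 0.530702 = 1.9495

1.9495 bits


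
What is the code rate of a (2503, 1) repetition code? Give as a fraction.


Rate = k/n = 1/2503

1/2503
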